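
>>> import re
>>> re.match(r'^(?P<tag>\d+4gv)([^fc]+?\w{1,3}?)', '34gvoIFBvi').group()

`re.match` won't scan ahead — the pattern has to work from the very first character.
The match spans [0:6] → '34gvoI'.

'34gvoI'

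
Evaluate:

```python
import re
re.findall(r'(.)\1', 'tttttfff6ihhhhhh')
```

['t', 't', 'f', 'h', 'h', 'h']

`\1` is not a pattern — it's the concrete string captured by group 1, re-applied verbatim.
With a single group, `findall` returns only what that group captured — 6 items.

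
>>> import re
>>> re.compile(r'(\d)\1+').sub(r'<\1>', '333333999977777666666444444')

'<3><9><7><6><4>'

A backreference is literal: `\1` must see the identical characters the first group matched.
Matches: at [0:6] → '333333'; at [6:10] → '9999'; at [10:15] → '77777'; at [15:21] → '666666'; at [21:27] → '444444'.
Each match is replaced using the text its own group 1 captured.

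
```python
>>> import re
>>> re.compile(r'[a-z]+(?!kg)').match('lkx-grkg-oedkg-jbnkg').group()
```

'lkx'

A negative assertion filters positions out without eating any characters.
With `match`, the pattern is implicitly anchored at the beginning.
The match spans [0:3] → 'lkx'.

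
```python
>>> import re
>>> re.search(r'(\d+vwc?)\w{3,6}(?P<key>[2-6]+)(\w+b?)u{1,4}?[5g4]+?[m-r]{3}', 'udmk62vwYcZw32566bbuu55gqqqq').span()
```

(4, 27)

This matches one or more of a digit, then the literal 'vw', then optionally the literal 'c' (captured); then 3 to 6 of a word character; then one or more of a character in [2-6] (captured as 'key'); then one or more of a word character, then optionally the literal 'b' (captured); then 1 to 4 of a literal 'u' (lazy), then one or more of one of [5g4] (lazy), then exactly 3 of a character in [m-r].
The match spans [4:27] → '62vwYcZw32566bbuu55gqqq'.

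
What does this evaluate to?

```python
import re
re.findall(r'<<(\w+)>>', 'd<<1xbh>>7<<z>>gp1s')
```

['1xbh', 'z']

With a single group, `findall` returns only what that group captured — 2 items.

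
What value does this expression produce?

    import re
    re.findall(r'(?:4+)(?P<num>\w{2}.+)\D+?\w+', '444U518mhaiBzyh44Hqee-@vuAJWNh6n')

This matches one or more of a literal '4' (non-capturing group); then exactly 2 of a word character, then one or more of any character (captured as 'num'); then one or more of a non-digit (lazy), then one or more of a word character.
Walking the string: at [0:32] match '444U518mhaiBzyh44Hqee-@vuAJWNh6n', group 1 = 'U518mhaiBzyh44Hqee-@vuAJWN'.
With a single group, `findall` returns only what that group captured — 1 item.

['U518mhaiBzyh44Hqee-@vuAJWN']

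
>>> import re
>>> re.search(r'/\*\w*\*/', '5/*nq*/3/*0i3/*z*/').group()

'/*nq*/'

`re.search` scans for the first position where the pattern succeeds.
The match spans [1:7] → '/*nq*/'.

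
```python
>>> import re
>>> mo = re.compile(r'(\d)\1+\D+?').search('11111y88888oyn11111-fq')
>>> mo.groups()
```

('1',)

`\1` has to match the exact text group 1 already captured.
`search` walks the string left to right and returns the first match it finds.
The match spans [0:6] → '11111y'.
Captured: group 1 = '1'.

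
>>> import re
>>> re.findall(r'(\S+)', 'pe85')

['pe85']

The pattern matches one or more of a non-whitespace character (captured).
Scanning left to right: at [0:4] match 'pe85', group 1 = 'pe85'.
One capturing group, so `findall` returns just the captured substring from the one match — 1 in all.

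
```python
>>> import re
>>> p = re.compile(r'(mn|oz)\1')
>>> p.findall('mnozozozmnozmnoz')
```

['oz']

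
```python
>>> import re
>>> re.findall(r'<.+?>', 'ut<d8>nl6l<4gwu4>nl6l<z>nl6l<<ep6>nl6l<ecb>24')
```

['<d8>', '<4gwu4>', '<z>', '<<ep6>', '<ecb>']

`findall` yields the raw match text (5 of them) because the pattern has no groups.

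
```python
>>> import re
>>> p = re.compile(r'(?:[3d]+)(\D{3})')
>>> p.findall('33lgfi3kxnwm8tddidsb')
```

['lgf', 'kxn', 'ids']

Pattern: one or more of one of [3d] (non-capturing group); then exactly 3 of a non-digit (captured).
One capturing group, so `findall` returns just the captured substring from each match — 3 in all.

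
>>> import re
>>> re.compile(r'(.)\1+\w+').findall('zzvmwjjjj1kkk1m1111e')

A backreference is literal: `\1` must see the identical characters the first group matched.
Scanning left to right: at [0:20] match 'zzvmwjjjj1kkk1m1111e', group 1 = 'z'.
Because there's exactly one group, `findall` drops the full match and keeps group 1 from the one hit.

['z']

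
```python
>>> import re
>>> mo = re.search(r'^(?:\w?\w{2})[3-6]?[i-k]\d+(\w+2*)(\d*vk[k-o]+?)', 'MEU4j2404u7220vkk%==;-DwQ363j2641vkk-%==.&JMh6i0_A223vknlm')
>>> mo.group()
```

The pattern matches anchored at the start of the string; then optionally a word character, then exactly 2 of a word character (non-capturing group); then optionally a character in [3-6], then a character in [i-k]; then one or more of a digit; then one or more of a word character, then zero or more of the literal '2' (captured); then zero or more of a digit, then the literal 'vk', then one or more of a character in [k-o] (lazy) (captured).
`search` walks the string left to right and returns the first match it finds.
The match spans [0:17] → 'MEU4j2404u7220vkk'.
Captured: group 1 = 'u7220', group 2 = 'vkk'.

'MEU4j2404u7220vkk'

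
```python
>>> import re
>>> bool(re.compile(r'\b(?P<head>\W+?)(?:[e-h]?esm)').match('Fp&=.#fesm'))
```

False

With `match`, the pattern is implicitly anchored at the beginning.
Here the string doesn't start with a match, so the call returns None, and `bool(None)` is False.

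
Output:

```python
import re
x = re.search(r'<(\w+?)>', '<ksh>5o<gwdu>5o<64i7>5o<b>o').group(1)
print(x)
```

The match spans [0:5] → '<ksh>'.
Captured: group 1 = 'ksh'.

ksh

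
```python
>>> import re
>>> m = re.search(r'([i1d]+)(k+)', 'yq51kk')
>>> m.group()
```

'1kk'

This matches one or more of one of [i1d] (captured); then one or more of a literal 'k' (captured).
Unlike `match`, `search` isn't anchored — it looks for the pattern anywhere in the string.
The match spans [3:6] → '1kk'.
Captured: group 1 = '1', group 2 = 'kk'.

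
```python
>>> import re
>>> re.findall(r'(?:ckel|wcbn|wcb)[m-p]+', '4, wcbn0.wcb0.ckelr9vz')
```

No capturing groups, so `findall` returns the 1 full match string.

['wcbn']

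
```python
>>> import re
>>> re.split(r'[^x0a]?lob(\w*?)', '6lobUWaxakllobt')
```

['', '', 'UWaxak', '', 't']

This matches optionally any character except [x0a], then the literal 'lob'; then zero or more of a word character (lazy) (captured).
With the lazy modifier that quantifier settles for the fewest repetitions that let the rest of the pattern succeed (the atoms after it are unaffected and can still be greedy).
Matches to split on: at [0:4] → '6lob'; at [10:14] → 'llob'.
With a capturing group present, the delimiter's captured portion is kept in the result list.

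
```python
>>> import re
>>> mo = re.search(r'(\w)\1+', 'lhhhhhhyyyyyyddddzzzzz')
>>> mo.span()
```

A backreference is literal: `\1` must see the identical characters the first group matched.
The match spans [1:7] → 'hhhhhh'.

(1, 7)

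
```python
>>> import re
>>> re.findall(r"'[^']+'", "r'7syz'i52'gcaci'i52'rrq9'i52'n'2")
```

Scanning left to right: at [1:7] → "'7syz'"; at [10:17] → "'gcaci'"; at [20:26] → "'rrq9'"; at [29:32] → "'n'".
`findall` yields the raw match text (4 of them) because the pattern has no groups.

["'7syz'", "'gcaci'", "'rrq9'", "'n'"]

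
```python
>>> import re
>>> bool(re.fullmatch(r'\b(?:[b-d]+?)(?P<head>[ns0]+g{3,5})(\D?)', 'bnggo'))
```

False

`fullmatch` succeeds only if the pattern covers the string from start to end.
Here there's no way to consume every character, so the call returns None, and `bool(None)` is False.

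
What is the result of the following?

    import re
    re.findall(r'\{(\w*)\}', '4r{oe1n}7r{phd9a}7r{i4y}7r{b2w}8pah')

['oe1n', 'phd9a', 'i4y', 'b2w']

Walking the string: at [2:8] match '{oe1n}', group 1 = 'oe1n'; at [10:17] match '{phd9a}', group 1 = 'phd9a'; at [19:24] match '{i4y}', group 1 = 'i4y'; at [26:31] match '{b2w}', group 1 = 'b2w'.
`findall` collects group 1 from each match (4 total).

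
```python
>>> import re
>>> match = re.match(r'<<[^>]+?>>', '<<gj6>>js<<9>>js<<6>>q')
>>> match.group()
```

'<<gj6>>'

`match` is anchored at position 0; if the pattern doesn't fit there, it returns None.
The match spans [0:7] → '<<gj6>>'.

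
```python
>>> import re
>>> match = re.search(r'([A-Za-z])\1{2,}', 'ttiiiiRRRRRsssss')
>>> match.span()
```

(2, 6)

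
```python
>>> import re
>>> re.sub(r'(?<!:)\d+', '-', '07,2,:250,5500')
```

'-,-,:2-,-'

The negative lookahead/lookbehind blocks any match where the forbidden context is present.
Matches: at [0:2] → '07'; at [3:4] → '2'; at [7:9] → '50'; at [10:14] → '5500'.
Every occurrence is swapped for '-'.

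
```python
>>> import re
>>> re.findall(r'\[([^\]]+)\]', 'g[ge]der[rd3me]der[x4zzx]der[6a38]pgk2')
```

['ge', 'rd3me', 'x4zzx', '6a38']

Matches: at [1:5] match '[ge]', group 1 = 'ge'; at [8:15] match '[rd3me]', group 1 = 'rd3me'; at [18:25] match '[x4zzx]', group 1 = 'x4zzx'; at [28:34] match '[6a38]', group 1 = '6a38'.
One capturing group, so `findall` returns just the captured substring from each match — 4 in all.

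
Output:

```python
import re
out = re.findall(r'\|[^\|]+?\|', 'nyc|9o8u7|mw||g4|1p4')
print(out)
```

['|9o8u7|', '|g4|']

Matches: at [3:10] → '|9o8u7|'; at [13:17] → '|g4|'.
With no groups in the pattern, `findall` gives back each whole match — 2 here.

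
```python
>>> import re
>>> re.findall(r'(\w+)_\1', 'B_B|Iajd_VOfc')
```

['B']

A backreference is literal: `\1` must see the identical characters the first group matched.
Scanning left to right: at [0:3] match 'B_B', group 1 = 'B'.
With a single group, `findall` returns only what that group captured — 1 item.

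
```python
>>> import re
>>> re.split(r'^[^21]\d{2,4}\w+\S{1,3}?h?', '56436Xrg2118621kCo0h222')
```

Pattern: anchored at the start of the string; then any character except [21], then 2 to 4 of a digit; then one or more of a word character; then 1 to 3 of a non-whitespace character (lazy), then optionally the literal 'h'.
Matches to split on: at [0:23] → '56436Xrg2118621kCo0h222'.
`split` removes every match and returns the 2 fragments in between.

['', '']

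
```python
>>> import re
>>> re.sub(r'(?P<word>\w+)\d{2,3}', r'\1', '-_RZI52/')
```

Pattern: one or more of a word character (captured as 'word'); then 2 to 3 of a digit.
Matches: at [1:7] → '_RZI52'.
Each match is replaced using the text its own group 1 captured.

'-_RZI/'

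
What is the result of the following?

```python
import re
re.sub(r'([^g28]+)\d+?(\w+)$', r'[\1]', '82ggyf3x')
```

'82gg[yf]'

The replacement refers to a captured group, so each match is rewritten using its own captured text.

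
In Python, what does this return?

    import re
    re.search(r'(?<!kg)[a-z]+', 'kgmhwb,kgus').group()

'kgmhwb'

`(?!…)`/`(?<!…)` only lets a position through if the neighbouring text does NOT match; no characters are consumed.
`re.search` scans for the first position where the pattern succeeds.
The match spans [0:6] → 'kgmhwb'.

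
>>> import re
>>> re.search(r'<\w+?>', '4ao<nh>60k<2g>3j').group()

'<nh>'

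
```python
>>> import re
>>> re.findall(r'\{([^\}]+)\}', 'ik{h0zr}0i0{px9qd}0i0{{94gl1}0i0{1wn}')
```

['h0zr', 'px9qd', '{94gl1', '1wn']

Matches: at [2:8] match '{h0zr}', group 1 = 'h0zr'; at [11:18] match '{px9qd}', group 1 = 'px9qd'; at [21:29] match '{{94gl1}', group 1 = '{94gl1'; at [32:37] match '{1wn}', group 1 = '1wn'.
With a single group, `findall` returns only what that group captured — 4 items.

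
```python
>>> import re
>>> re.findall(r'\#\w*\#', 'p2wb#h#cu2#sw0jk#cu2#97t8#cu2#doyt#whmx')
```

`findall` yields the raw match text (4 of them) because the pattern has no groups.

['#h#', '#sw0jk#', '#97t8#', '#doyt#']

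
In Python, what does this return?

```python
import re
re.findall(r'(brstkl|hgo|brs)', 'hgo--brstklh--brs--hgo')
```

['hgo', 'brstkl', 'brs', 'hgo']

Alternation tries branches left to right and keeps the first one that lets the overall match succeed at that position.
Walking the string: at [0:3] match 'hgo', group 1 = 'hgo'; at [5:11] match 'brstkl', group 1 = 'brstkl'; at [14:17] match 'brs', group 1 = 'brs'; at [19:22] match 'hgo', group 1 = 'hgo'.
`findall` collects group 1 from each match (4 total).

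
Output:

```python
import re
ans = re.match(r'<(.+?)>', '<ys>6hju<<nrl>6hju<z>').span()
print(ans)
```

Lazy quantifiers expand one character at a time until the remainder of the pattern can match.
`match` is anchored at position 0; if the pattern doesn't fit there, it returns None.
The match spans [0:4] → '<ys>'.
Captured: group 1 = 'ys'.

(0, 4)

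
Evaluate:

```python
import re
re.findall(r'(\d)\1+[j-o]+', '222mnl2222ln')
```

`\1` has to match the exact text group 1 already captured.
Walking the string: at [0:6] match '222mnl', group 1 = '2'; at [6:12] match '2222ln', group 1 = '2'.
With a single group, `findall` returns only what that group captured — 2 items.

['2', '2']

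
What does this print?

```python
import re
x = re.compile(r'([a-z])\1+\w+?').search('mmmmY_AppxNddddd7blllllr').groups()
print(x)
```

('m',)

The match spans [0:5] → 'mmmmY'.
Captured: group 1 = 'm'.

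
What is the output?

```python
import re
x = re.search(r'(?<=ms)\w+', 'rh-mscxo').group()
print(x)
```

cxo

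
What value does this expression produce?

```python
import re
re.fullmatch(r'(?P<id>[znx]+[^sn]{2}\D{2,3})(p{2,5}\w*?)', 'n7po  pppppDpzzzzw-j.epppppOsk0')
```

None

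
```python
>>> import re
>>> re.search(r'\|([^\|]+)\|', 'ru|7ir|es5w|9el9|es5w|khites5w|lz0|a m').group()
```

The match spans [2:7] → '|7ir|'.

'|7ir|'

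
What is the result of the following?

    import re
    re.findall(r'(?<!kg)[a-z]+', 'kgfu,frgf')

['kgfu', 'frgf']

The negative lookahead/lookbehind blocks any match where the forbidden context is present.
No capturing groups, so `findall` returns the 2 full match strings.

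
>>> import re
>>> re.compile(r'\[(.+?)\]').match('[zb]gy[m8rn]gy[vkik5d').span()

(0, 4)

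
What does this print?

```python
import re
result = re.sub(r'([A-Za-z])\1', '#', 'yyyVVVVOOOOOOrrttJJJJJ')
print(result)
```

After group 1 captures some text, `\1` only succeeds where that same text appears again.
Matches: at [0:2] → 'yy'; at [3:5] → 'VV'; at [5:7] → 'VV'; at [7:9] → 'OO'; at [9:11] → 'OO'; ….
Each match is replaced by '#'.

#y#########J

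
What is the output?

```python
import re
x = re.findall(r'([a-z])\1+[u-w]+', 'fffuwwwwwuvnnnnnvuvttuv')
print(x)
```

`\1` has to match the exact text group 1 already captured.
`findall` collects group 1 from each match (3 total).

['f', 'n', 't']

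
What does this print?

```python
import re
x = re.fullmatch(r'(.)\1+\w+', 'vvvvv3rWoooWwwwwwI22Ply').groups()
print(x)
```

('v',)

The backreference `\1` re-matches whatever the first group consumed, character for character.
For `fullmatch`, every character of the input must be accounted for by the pattern.
The match spans [0:23] → 'vvvvv3rWoooWwwwwwI22Ply'.
Captured: group 1 = 'v'.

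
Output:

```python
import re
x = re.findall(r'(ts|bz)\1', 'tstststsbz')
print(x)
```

`\1` is not a pattern — it's the concrete string captured by group 1, re-applied verbatim.
`findall` collects group 1 from each match (2 total).

['ts', 'ts']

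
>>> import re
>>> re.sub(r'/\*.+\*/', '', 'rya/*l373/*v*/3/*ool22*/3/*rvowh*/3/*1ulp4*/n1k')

Each match is replaced by ''.

'ryan1k'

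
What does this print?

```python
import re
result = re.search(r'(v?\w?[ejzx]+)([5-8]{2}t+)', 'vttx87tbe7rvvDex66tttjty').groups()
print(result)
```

The match spans [2:7] → 'tx87t'.
Captured: group 1 = 'tx', group 2 = '87t'.

('tx', '87t')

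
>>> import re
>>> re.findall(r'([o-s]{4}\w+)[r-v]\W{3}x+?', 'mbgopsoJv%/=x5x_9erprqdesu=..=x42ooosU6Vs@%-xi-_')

['opsoJ', 'ooosU6V']

This matches exactly 4 of a character in [o-s], then one or more of a word character (captured); then a character in [r-v], then exactly 3 of a non-word character, then one or more of a literal 'x' (lazy).
Walking the string: at [3:13] match 'opsoJv%/=x', group 1 = 'opsoJ'; at [33:45] match 'ooosU6Vs@%-x', group 1 = 'ooosU6V'.
With a single group, `findall` returns only what that group captured — 2 items.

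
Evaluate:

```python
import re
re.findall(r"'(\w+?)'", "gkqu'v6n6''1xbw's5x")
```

Walking the string: at [4:10] match "'v6n6'", group 1 = 'v6n6'; at [10:16] match "'1xbw'", group 1 = '1xbw'.
Because there's exactly one group, `findall` drops the full match and keeps group 1 from each hit.

['v6n6', '1xbw']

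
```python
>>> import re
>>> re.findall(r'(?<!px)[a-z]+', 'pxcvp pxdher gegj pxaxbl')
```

['pxcvp', 'pxdher', 'gegj', 'pxaxbl']

The negative lookaround is zero-width — it rules out positions where the adjacent text would match, without consuming anything.
Walking the string: at [0:5] → 'pxcvp'; at [6:12] → 'pxdher'; at [13:17] → 'gegj'; at [18:24] → 'pxaxbl'.
`findall` yields the raw match text (4 of them) because the pattern has no groups.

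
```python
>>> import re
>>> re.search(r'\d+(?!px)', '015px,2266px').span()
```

(0, 2)

`(?!…)`/`(?<!…)` only lets a position through if the neighbouring text does NOT match; no characters are consumed.
`re.search` scans for the first position where the pattern succeeds.
The match spans [0:2] → '01'.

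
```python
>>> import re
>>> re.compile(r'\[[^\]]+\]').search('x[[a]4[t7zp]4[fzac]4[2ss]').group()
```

'[[a]'

The match spans [1:5] → '[[a]'.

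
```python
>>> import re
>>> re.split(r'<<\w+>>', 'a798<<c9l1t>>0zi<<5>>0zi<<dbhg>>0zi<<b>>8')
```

Matches to split on: at [4:13] → '<<c9l1t>>'; at [16:21] → '<<5>>'; at [24:32] → '<<dbhg>>'; at [35:40] → '<<b>>'.
`split` removes every match and returns the 5 fragments in between.

['a798', '0zi', '0zi', '0zi', '8']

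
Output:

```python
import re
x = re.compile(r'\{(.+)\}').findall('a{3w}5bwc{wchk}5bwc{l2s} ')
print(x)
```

['3w}5bwc{wchk}5bwc{l2s']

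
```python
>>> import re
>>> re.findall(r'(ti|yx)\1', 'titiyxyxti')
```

['ti', 'yx']

`\1` has to match the exact text group 1 already captured.
`findall` collects group 1 from each match (2 total).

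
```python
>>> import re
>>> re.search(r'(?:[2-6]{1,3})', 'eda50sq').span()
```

(3, 4)

This matches 1 to 3 of a character in [2-6] (non-capturing group).
`re.search` scans for the first position where the pattern succeeds.
The match spans [3:4] → '5'.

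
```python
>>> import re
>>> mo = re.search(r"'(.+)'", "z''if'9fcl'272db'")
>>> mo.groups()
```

The match spans [1:17] → "''if'9fcl'272db'".
Captured: group 1 = "'if'9fcl'272db".

("'if'9fcl'272db",)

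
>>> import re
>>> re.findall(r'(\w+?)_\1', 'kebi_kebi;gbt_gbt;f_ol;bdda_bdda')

['kebi', 'gbt', 'bdda']

The backreference `\1` re-matches whatever the first group consumed, character for character.
Walking the string: at [0:9] match 'kebi_kebi', group 1 = 'kebi'; at [10:17] match 'gbt_gbt', group 1 = 'gbt'; at [23:32] match 'bdda_bdda', group 1 = 'bdda'.
With a single group, `findall` returns only what that group captured — 3 items.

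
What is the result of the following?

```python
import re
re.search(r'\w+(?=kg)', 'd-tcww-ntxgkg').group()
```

'ntxg'

Lookahead/lookbehind check context without consuming it, so the matched span excludes the asserted characters.
The match spans [7:11] → 'ntxg'.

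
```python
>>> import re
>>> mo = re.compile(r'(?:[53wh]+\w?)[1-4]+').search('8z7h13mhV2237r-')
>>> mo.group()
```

'h13'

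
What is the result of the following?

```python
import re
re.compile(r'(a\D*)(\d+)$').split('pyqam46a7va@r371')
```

This matches a literal 'a', then zero or more of a non-digit (captured); then one or more of a digit (captured); then anchored at the end.
Matches to split on: at [10:16] → 'a@r371'.
The group in the pattern means `split` returns the separators' captures alongside the pieces.

['pyqam46a7v', 'a@r', '371', '']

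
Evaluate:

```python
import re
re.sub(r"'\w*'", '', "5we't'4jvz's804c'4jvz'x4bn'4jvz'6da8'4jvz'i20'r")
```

Matches: at [3:6] → "'t'"; at [10:17] → "'s804c'"; at [21:27] → "'x4bn'"; at [31:37] → "'6da8'"; at [41:46] → "'i20'".
Every occurrence is swapped for ''.

'5we4jvz4jvz4jvz4jvzr'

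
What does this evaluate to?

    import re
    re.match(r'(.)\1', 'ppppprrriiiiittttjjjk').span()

(0, 2)

`\1` has to match the exact text group 1 already captured.
With `match`, the pattern is implicitly anchored at the beginning.
The match spans [0:2] → 'pp'.
Captured: group 1 = 'p'.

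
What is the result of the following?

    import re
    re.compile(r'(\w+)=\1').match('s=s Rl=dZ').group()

`match` is anchored at position 0; if the pattern doesn't fit there, it returns None.
The match spans [0:3] → 's=s'.

's=s'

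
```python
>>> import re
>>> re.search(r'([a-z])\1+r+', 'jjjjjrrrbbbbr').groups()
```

`\1` has to match the exact text group 1 already captured.
`re.search` tries every starting position until one works.
The match spans [0:8] → 'jjjjjrrr'.
Captured: group 1 = 'j'.

('j',)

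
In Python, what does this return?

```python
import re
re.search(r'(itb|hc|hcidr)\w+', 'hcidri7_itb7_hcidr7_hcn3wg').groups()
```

Alternation isn't longest-match — the leftmost alternative that fits at this position is chosen.
Unlike `match`, `search` isn't anchored — it looks for the pattern anywhere in the string.
The match spans [0:26] → 'hcidri7_itb7_hcidr7_hcn3wg'.
Captured: group 1 = 'hc'.

('hc',)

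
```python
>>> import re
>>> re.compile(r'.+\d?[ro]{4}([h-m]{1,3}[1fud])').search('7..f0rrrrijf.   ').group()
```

'7..f0rrrrijf'

Pattern: one or more of any character; then optionally a digit, then exactly 4 of one of [ro]; then 1 to 3 of a character in [h-m], then one of [1fud] (captured).
`re.search` scans for the first position where the pattern succeeds.
The match spans [0:12] → '7..f0rrrrijf'.
Captured: group 1 = 'ijf'.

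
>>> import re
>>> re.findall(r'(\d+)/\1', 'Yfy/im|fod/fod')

`\1` has to match the exact text group 1 already captured.
One capturing group, so `findall` returns just the captured substring from each match — 0 in all.
Nothing in the string satisfies the pattern, so the list is empty.

[]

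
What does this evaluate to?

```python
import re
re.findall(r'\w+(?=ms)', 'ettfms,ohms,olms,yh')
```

['ettf', 'oh', 'ol']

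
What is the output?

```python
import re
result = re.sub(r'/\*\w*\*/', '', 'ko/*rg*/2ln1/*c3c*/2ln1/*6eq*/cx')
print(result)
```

ko2ln12ln1cx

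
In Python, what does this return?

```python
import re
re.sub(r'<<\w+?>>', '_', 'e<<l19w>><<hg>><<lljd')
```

'e__<<lljd'

Each match is replaced by '_'.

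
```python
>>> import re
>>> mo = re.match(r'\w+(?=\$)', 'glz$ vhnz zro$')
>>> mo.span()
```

The lookaround is zero-width — it requires the adjacent text to match without consuming it, so the asserted text isn't part of the match.
With `match`, the pattern is implicitly anchored at the beginning.
The match spans [0:3] → 'glz'.

(0, 3)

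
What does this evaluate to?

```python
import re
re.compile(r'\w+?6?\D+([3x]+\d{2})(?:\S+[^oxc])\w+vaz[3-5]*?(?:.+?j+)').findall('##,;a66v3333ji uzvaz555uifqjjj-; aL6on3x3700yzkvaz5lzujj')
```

The pattern matches one or more of a word character (lazy), then optionally the literal '6', then one or more of a non-digit; then one or more of one of [3x], then exactly 2 of a digit (captured); then one or more of a non-whitespace character, then any character except [oxc] (non-capturing group); then one or more of a word character, then the literal 'vaz', then zero or more of a character in [3-5] (lazy); then one or more of any character (lazy), then one or more of the literal 'j' (non-capturing group).
With the lazy modifier that quantifier settles for the fewest repetitions that let the rest of the pattern succeed (the atoms after it are unaffected and can still be greedy).
Matches: at [4:30] match 'a66v3333ji uzvaz555uifqjjj', group 1 = '3333'; at [33:56] match 'aL6on3x3700yzkvaz5lzujj', group 1 = '3x370'.
Because there's exactly one group, `findall` drops the full match and keeps group 1 from each hit.

['3333', '3x370']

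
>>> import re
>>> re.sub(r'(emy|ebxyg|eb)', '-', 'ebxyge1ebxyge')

'-e1-e'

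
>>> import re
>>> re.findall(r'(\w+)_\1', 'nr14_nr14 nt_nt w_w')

['nr14', 'nt', 'w']

After group 1 captures some text, `\1` only succeeds where that same text appears again.
`findall` collects group 1 from each match (3 total).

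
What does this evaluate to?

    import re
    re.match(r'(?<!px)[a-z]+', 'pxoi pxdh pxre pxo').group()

'pxoi'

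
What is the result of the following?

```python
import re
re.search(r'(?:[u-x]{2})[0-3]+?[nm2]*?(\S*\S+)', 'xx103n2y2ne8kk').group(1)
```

'03n2y2ne8kk'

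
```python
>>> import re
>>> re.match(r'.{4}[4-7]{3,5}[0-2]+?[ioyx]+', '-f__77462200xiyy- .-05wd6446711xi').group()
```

Pattern: exactly 4 of any character, then 3 to 5 of a character in [4-7]; then one or more of a character in [0-2] (lazy); then one or more of one of [ioyx].
`match` is anchored at position 0; if the pattern doesn't fit there, it returns None.
The match spans [0:16] → '-f__77462200xiyy'.

'-f__77462200xiyy'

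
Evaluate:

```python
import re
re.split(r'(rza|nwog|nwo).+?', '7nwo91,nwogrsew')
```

['7', 'nwo', '1,', 'nwog', 'sew']

Alternation tries branches left to right and keeps the first one that lets the overall match succeed at that position.
Matches to split on: at [1:5] → 'nwo9'; at [7:12] → 'nwogr'.
The group in the pattern means `split` returns the separators' captures alongside the pieces.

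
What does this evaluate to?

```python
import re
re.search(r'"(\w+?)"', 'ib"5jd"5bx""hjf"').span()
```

`re.search` tries every starting position until one works.
The match spans [2:7] → '"5jd"'.
Captured: group 1 = '5jd'.

(2, 7)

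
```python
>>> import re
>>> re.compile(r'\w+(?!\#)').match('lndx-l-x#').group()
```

'lndx'

The negative lookahead/lookbehind blocks any match where the forbidden context is present.
`re.match` only tries the pattern at the start of the string.
The match spans [0:4] → 'lndx'.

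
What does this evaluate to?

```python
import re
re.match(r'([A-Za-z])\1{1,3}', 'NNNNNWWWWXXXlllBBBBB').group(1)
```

A backreference is literal: `\1` must see the identical characters the first group matched.
`re.match` won't scan ahead — the pattern has to work from the very first character.
The match spans [0:4] → 'NNNN'.
Captured: group 1 = 'N'.

'N'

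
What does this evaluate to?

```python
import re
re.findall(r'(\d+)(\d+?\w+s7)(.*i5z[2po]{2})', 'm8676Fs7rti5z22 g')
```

[('867', '6Fs7', 'rti5z22')]

3 groups means the one result is a tuple of 3 captured strings — 1 here.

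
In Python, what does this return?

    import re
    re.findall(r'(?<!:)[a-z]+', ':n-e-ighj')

['e', 'ighj']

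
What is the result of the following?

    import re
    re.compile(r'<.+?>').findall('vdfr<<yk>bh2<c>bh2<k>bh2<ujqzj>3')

['<<yk>', '<c>', '<k>', '<ujqzj>']

Since nothing is captured, `findall` lists the 4 matched substrings directly.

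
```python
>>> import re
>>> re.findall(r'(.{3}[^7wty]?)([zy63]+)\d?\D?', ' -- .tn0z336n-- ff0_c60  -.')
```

[('.tn0', 'z336'), ('f0_c', '6')]

The pattern matches exactly 3 of any character, then optionally any character except [7wty] (captured); then one or more of one of [zy63] (captured); then optionally a digit, then optionally a non-digit.
Scanning left to right: at [4:13] match '.tn0z336n', groups = ('.tn0', 'z336'); at [17:24] match 'f0_c60 ', groups = ('f0_c', '6').
`findall` packs the 2 group values into a tuple for every match.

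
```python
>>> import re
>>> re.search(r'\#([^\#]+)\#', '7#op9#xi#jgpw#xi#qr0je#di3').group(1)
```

'op9'

The match spans [1:6] → '#op9#'.
Captured: group 1 = 'op9'.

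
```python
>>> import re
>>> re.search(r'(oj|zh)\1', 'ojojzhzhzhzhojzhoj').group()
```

`\1` is not a pattern — it's the concrete string captured by group 1, re-applied verbatim.
`re.search` tries every starting position until one works.
The match spans [0:4] → 'ojoj'.
Captured: group 1 = 'oj'.

'ojoj'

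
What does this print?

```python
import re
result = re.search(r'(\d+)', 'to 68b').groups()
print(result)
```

This matches one or more of a digit (captured).
`search` walks the string left to right and returns the first match it finds.
The match spans [3:5] → '68'.
Captured: group 1 = '68'.

('68',)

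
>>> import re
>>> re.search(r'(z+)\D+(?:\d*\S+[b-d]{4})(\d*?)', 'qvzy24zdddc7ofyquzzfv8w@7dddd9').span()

(2, 29)

This matches one or more of a literal 'z' (captured); then one or more of a non-digit; then zero or more of a digit, then one or more of a non-whitespace character, then exactly 4 of a character in [b-d] (non-capturing group); then zero or more of a digit (lazy) (captured).
The match spans [2:29] → 'zy24zdddc7ofyquzzfv8w@7dddd'.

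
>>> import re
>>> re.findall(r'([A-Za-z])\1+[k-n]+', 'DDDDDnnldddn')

['D', 'd']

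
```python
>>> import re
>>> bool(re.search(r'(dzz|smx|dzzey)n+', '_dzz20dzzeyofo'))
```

Here nothing in the string fits, so the call returns None, and `bool(None)` is False.

False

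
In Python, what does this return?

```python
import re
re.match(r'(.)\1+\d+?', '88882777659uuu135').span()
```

`\1` is not a pattern — it's the concrete string captured by group 1, re-applied verbatim.
With `match`, the pattern is implicitly anchored at the beginning.
The match spans [0:5] → '88882'.
Captured: group 1 = '8'.

(0, 5)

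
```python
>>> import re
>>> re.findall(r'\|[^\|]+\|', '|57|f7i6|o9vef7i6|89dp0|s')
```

['|57|', '|o9vef7i6|']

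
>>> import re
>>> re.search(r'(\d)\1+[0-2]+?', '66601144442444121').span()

(0, 4)

The backreference `\1` re-matches whatever the first group consumed, character for character.
The match spans [0:4] → '6660'.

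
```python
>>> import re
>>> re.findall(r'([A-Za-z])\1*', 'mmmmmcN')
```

`\1` has to match the exact text group 1 already captured.
With a single group, `findall` returns only what that group captured — 3 items.

['m', 'c', 'N']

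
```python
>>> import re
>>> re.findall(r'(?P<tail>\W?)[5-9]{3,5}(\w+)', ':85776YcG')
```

This matches optionally a non-word character (captured as 'tail'); then 3 to 5 of a character in [5-9]; then one or more of a word character (captured).
Scanning left to right: at [0:9] match ':85776YcG', groups = (':', 'YcG').
Multiple groups make `findall` return tuples — one 2-tuple for the one match.

[(':', 'YcG')]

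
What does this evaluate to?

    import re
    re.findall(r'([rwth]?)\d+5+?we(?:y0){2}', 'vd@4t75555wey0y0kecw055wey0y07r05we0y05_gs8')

The pattern matches optionally one of [rwth] (captured); then one or more of a digit; then one or more of a literal '5' (lazy), then the literal 'we', then the literal 'y0' repeated 2 times.
Walking the string: at [4:16] match 't75555wey0y0', group 1 = 't'; at [19:29] match 'w055wey0y0', group 1 = 'w'.
One capturing group, so `findall` returns just the captured substring from each match — 2 in all.

['t', 'w']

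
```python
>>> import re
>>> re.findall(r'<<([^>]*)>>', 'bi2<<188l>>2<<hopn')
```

['188l']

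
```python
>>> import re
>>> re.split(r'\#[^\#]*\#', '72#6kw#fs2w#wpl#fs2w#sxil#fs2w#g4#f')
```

['72', 'fs2w', 'fs2w', 'fs2w', 'f']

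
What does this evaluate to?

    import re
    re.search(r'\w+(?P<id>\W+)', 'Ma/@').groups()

('/@',)

The pattern matches one or more of a word character; then one or more of a non-word character (captured as 'id').
`re.search` tries every starting position until one works.
The match spans [0:4] → 'Ma/@'.
Captured: group 1 = '/@'.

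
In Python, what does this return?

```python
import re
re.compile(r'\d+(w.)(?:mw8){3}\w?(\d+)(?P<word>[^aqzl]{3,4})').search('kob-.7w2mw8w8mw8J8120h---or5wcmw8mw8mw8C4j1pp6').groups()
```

The pattern matches one or more of a digit; then the literal 'w', then any character (captured); then the literal 'mw8' repeated 3 times, then optionally a word character; then one or more of a digit (captured); then 3 to 4 of any character except [aqzl] (captured as 'word').
Unlike `match`, `search` isn't anchored — it looks for the pattern anywhere in the string.
The match spans [27:45] → '5wcmw8mw8mw8C4j1pp'.
Captured: group 1 = 'wc', group 2 = '4', group 3 = 'j1pp'.

('wc', '4', 'j1pp')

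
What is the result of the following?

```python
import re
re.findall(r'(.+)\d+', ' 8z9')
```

[' 8z']

Pattern: one or more of any character (captured); then one or more of a digit.
Scanning left to right: at [0:4] match ' 8z9', group 1 = ' 8z'.
One capturing group, so `findall` returns just the captured substring from the one match — 1 in all.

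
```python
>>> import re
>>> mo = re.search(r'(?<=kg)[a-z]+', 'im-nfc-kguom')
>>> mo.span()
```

Lookahead/lookbehind check context without consuming it, so the matched span excludes the asserted characters.
The match spans [9:12] → 'uom'.

(9, 12)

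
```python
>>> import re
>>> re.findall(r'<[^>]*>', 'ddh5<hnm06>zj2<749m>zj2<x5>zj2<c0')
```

['<hnm06>', '<749m>', '<x5>']

Walking the string: at [4:11] → '<hnm06>'; at [14:20] → '<749m>'; at [23:27] → '<x5>'.
Since nothing is captured, `findall` lists the 3 matched substrings directly.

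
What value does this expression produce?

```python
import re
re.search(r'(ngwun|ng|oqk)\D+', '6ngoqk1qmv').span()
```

(1, 6)

Unlike `match`, `search` isn't anchored — it looks for the pattern anywhere in the string.
The match spans [1:6] → 'ngoqk'.
Captured: group 1 = 'ng'.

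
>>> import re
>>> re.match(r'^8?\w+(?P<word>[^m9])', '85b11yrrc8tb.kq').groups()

('.',)

The match spans [0:13] → '85b11yrrc8tb.'.
Captured: group 1 = '.'.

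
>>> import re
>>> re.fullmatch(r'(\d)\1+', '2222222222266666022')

A backreference is literal: `\1` must see the identical characters the first group matched.
For `fullmatch`, every character of the input must be accounted for by the pattern.
Here there's no way to consume every character, so the call returns None.

None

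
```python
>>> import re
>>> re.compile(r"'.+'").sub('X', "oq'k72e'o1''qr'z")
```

Matches: at [2:15] → "'k72e'o1''qr'".
Each match is replaced by 'X'.

'oqXz'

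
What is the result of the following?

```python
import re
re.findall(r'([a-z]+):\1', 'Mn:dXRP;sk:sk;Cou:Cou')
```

['sk']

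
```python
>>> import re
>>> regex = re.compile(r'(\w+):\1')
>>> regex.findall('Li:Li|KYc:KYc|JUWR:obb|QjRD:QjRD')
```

['Li', 'KYc', 'QjRD']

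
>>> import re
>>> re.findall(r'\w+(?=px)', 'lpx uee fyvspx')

['l', 'fyvs']

The positive lookaround only admits positions where the adjacent text matches; those characters stay outside the span.
Scanning left to right: at [0:1] → 'l'; at [8:12] → 'fyvs'.
No capturing groups, so `findall` returns the 2 full match strings.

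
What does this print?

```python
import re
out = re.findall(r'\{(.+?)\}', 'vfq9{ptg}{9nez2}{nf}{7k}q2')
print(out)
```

Matches: at [4:9] match '{ptg}', group 1 = 'ptg'; at [9:16] match '{9nez2}', group 1 = '9nez2'; at [16:20] match '{nf}', group 1 = 'nf'; at [20:24] match '{7k}', group 1 = '7k'.
Because there's exactly one group, `findall` drops the full match and keeps group 1 from each hit.

['ptg', '9nez2', 'nf', '7k']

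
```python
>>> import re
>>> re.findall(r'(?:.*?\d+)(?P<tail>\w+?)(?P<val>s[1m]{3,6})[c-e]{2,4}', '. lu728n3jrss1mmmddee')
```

The pattern matches zero or more of any character (lazy), then one or more of a digit (non-capturing group); then one or more of a word character (lazy) (captured as 'tail'); then a literal 's', then 3 to 6 of one of [1m] (captured as 'val'); then 2 to 4 of a character in [c-e].
With the lazy modifier that quantifier settles for the fewest repetitions that let the rest of the pattern succeed (the atoms after it are unaffected and can still be greedy).
Matches: at [0:21] match '. lu728n3jrss1mmmddee', groups = ('n3jrs', 's1mmm').
With 2 capturing groups, `findall` returns a 2-tuple per match.

[('n3jrs', 's1mmm')]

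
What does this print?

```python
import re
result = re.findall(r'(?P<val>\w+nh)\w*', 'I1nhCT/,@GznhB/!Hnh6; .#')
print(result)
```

This matches one or more of a word character, then the literal 'nh' (captured as 'val'); then zero or more of a word character.
Scanning left to right: at [0:6] match 'I1nhCT', group 1 = 'I1nh'; at [9:14] match 'GznhB', group 1 = 'Gznh'; at [16:20] match 'Hnh6', group 1 = 'Hnh'.
`findall` collects group 1 from each match (3 total).

['I1nh', 'Gznh', 'Hnh']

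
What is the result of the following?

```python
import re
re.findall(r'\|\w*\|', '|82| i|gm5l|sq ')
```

With no groups in the pattern, `findall` gives back each whole match — 2 here.

['|82|', '|gm5l|']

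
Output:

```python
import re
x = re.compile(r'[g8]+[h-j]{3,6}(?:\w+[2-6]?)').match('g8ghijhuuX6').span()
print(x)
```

(0, 11)

This matches one or more of one of [g8]; then 3 to 6 of a character in [h-j]; then one or more of a word character, then optionally a character in [2-6] (non-capturing group).
With `match`, the pattern is implicitly anchored at the beginning.
The match spans [0:11] → 'g8ghijhuuX6'.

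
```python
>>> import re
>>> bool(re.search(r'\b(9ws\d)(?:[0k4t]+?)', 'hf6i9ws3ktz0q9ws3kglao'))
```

The pattern matches a word boundary (`\b`, zero-width); then the literal '9ws', then a digit (captured); then one or more of one of [0k4t] (lazy) (non-capturing group).
`search` walks the string left to right and returns the first match it finds.
Here no position works, so the call returns None, and `bool(None)` is False.

False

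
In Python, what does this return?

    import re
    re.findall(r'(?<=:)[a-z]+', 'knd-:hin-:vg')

The `(?=…)`/`(?<=…)` assertion just peeks at neighbouring text; it doesn't advance the match position.
Walking the string: at [5:8] → 'hin'; at [10:12] → 'vg'.
`findall` yields the raw match text (2 of them) because the pattern has no groups.

['hin', 'vg']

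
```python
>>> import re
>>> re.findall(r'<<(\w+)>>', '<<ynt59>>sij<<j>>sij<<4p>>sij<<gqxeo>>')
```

Because there's exactly one group, `findall` drops the full match and keeps group 1 from each hit.

['ynt59', 'j', '4p', 'gqxeo']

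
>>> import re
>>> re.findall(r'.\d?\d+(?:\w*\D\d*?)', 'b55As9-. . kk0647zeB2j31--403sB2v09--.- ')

['b55As9-', 'k0647zeB2j31-', '-403sB2v09-']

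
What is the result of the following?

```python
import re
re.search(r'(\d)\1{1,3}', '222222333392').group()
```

'2222'

The backreference `\1` re-matches whatever the first group consumed, character for character.
The match spans [0:4] → '2222'.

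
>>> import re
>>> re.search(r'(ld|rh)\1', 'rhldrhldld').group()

'ldld'

`\1` is not a pattern — it's the concrete string captured by group 1, re-applied verbatim.
`re.search` scans for the first position where the pattern succeeds.
The match spans [6:10] → 'ldld'.
Captured: group 1 = 'ld'.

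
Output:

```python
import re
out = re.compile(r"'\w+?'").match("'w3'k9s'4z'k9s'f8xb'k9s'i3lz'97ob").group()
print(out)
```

`match` is anchored at position 0; if the pattern doesn't fit there, it returns None.
The match spans [0:4] → "'w3'".

'w3'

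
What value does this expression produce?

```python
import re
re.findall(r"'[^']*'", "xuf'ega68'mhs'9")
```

["'ega68'"]

Scanning left to right: at [3:10] → "'ega68'".
No capturing groups, so `findall` returns the 1 full match string.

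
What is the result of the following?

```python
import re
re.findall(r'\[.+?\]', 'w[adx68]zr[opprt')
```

['[adx68]']

Scanning left to right: at [1:8] → '[adx68]'.
With no groups in the pattern, `findall` gives back each whole match — 1 here.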